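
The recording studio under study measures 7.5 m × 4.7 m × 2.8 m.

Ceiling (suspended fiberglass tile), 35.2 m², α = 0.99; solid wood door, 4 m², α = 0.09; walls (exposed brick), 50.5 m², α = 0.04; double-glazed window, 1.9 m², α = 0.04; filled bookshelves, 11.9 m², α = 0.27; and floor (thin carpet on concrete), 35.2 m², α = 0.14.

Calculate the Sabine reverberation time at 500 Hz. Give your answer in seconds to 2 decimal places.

A = Σ Sᵢαᵢ = 35.2·0.99 + 4·0.09 + 50.5·0.04 + 1.9·0.04 + 11.9·0.27 + 35.2·0.14 = 45.445 sabins.
Volume V = 7.5 × 4.7 × 2.8 = 98.7 m³.
RT60 = 0.161 · V / A = 0.161 × 98.7 / 45.445 = 0.35 s.

0.35 seconds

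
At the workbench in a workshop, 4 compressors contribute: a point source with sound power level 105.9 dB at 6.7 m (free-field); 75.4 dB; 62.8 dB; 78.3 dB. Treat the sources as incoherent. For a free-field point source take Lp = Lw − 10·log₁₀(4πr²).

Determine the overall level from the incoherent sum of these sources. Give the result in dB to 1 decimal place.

82.4 dB

Source at 6.7 m: Lp = 105.9 − 10·log₁₀(4π·6.7²) = 105.9 − 10·log₁₀(564.104) = 78.4 dB.
Converting to relative power and adding: 10^(78.4/10) + 10^(75.4/10) + 10^(62.8/10) + 10^(78.3/10) = 1.734e+08.
Combined level = 10 log₁₀(1.734e+08) = 82.4 dB.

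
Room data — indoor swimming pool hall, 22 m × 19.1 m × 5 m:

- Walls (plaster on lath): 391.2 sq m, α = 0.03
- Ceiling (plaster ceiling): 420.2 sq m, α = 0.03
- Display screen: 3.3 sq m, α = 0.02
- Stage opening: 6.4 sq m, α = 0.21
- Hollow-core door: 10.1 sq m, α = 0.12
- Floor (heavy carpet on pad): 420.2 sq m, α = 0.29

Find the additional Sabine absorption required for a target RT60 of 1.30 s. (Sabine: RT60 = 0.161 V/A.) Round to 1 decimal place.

Equivalent absorption area: A₁ = 391.2*0.03 + 420.2*0.03 + 3.3*0.02 + 6.4*0.21 + 10.1*0.12 + 420.2*0.29 = 148.822 sq m.
V = 2101 m³. Required absorption A₂ = 0.161 × 2101 / 1.30 = 260.201 sabins.
Shortfall: 260.201 − 148.822 = 111.4 sabins.

111.4 sabins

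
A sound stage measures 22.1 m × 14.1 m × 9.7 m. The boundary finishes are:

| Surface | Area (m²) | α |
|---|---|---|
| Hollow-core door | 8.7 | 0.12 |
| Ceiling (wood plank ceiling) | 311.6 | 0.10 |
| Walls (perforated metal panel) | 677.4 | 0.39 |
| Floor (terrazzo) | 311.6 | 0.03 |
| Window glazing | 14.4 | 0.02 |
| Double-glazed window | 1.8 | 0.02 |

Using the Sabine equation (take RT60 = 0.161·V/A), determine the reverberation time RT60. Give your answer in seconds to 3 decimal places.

Total absorption A = 8.7*0.12 + 311.6*0.10 + 677.4*0.39 + 311.6*0.03 + 14.4*0.02 + 1.8*0.02
  = 1.044 + 31.160 + 264.186 + 9.348 + 0.288 + 0.036 = 306.062 m² sabins.
Volume V = 22.1 × 14.1 × 9.7 = 3022.617 m³.
RT60 = 0.161 · V / A = 0.161 × 3022.617 / 306.062 = 1.590 s.

1.590 sec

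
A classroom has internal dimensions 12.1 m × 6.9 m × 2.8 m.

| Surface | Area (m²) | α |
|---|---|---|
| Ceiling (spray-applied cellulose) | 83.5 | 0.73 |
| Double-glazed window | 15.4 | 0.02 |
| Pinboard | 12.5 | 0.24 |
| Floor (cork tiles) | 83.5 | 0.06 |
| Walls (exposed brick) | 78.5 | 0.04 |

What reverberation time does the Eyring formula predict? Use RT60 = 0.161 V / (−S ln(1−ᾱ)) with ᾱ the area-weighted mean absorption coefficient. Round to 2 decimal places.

S = Σ Sᵢ = 273.4 m².
Σ(Sᵢαᵢ) = 83.5·0.73 + 15.4·0.02 + 12.5·0.24 + 83.5·0.06 + 78.5·0.04 = 72.413.
Mean coefficient ᾱ = A/S = 0.2649.
Eyring denominator: −S ln(1−ᾱ) = 84.139.
V = 12.1 × 6.9 × 2.8 = 233.772 m³.
RT60 = 0.161 × 233.772 / 84.139 = 0.45 s.

0.45 s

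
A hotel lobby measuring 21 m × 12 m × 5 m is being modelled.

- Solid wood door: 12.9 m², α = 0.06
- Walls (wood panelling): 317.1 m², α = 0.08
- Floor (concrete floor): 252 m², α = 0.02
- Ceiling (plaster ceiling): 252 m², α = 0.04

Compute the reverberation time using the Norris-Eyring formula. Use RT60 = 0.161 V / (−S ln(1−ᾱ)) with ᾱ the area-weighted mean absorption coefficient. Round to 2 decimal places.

Total surface area S = 12.9 + 317.1 + 252 + 252 = 834.0 m².
Σ(Sᵢαᵢ) = 12.9×0.06 + 317.1×0.08 + 252×0.02 + 252×0.04 = 41.262.
Mean coefficient ᾱ = A/S = 0.0495.
−S·ln(1−ᾱ) = −834.0 × ln(1 − 0.0495) = 42.340.
V = 21 × 12 × 5 = 1260 m³.
RT60 = 0.161 × 1260 / 42.340 = 4.79 s.

4.79 seconds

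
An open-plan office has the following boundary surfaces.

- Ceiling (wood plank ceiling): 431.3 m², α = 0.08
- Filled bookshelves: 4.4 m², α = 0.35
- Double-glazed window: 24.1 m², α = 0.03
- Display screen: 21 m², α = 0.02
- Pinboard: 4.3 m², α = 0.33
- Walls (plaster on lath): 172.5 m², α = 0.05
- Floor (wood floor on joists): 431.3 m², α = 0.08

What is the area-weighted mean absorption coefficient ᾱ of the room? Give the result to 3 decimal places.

S = Σ Sᵢ = 431.3 + 4.4 + 24.1 + 21 + 4.3 + 172.5 + 431.3 = 1088.9 m².
Weighted sum Σ Sα = 81.735.
ᾱ = 81.735 / 1088.9 = 0.075.

0.075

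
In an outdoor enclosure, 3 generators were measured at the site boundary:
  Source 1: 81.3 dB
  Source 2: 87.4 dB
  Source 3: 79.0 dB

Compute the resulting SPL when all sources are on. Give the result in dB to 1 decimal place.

88.8 dB

Converting to relative power and adding: 10^(81.3/10) + 10^(87.4/10) + 10^(79.0/10) = 7.639e+08.
Back to dB: 10·log₁₀ Σ = 88.8 dB.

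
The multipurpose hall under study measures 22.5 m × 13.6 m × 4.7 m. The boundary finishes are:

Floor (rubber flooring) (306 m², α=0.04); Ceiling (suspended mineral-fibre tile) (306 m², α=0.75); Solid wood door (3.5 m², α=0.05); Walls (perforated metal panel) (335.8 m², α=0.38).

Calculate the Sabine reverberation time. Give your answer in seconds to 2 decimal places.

Equivalent absorption area: A = 306×0.04 + 306×0.75 + 3.5×0.05 + 335.8×0.38 = 369.519 m².
V = 22.5·13.6·4.7 = 1438.2 m³.
Sabine: RT60 = 0.161 × 1438.2 / 369.519 = 0.63 s.

0.63 seconds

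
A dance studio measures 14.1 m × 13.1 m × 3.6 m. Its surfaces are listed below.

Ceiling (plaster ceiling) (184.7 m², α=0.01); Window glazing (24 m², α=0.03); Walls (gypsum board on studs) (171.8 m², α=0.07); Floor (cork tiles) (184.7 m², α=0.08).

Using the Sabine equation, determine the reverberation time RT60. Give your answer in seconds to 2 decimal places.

3.65 s

Summing Sᵢαᵢ: 1.847 + 0.720 + 12.026 + 14.776 → A = 29.369 sabins.
Volume V = 14.1 × 13.1 × 3.6 = 664.956 m³.
T = 0.161 V/A = 0.161·664.956/29.369 = 3.65 s.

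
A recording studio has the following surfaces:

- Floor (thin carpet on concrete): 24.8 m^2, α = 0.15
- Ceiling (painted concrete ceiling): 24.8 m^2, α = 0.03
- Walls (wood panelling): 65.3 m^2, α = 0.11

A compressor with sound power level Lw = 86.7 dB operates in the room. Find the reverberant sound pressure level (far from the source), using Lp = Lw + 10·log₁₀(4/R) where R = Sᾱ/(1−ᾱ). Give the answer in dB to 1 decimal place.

81.6 dB

A = 11.647 sabins; S = 114.9 m^2.
ᾱ = 11.647/114.9 = 0.1014; R = Sᾱ/(1−ᾱ) = 11.647/(1−0.1014) = 12.961 m^2.
Lp = 86.7 + 10·log₁₀(4/12.961) = 86.7 + (-5.11) = 81.6 dB.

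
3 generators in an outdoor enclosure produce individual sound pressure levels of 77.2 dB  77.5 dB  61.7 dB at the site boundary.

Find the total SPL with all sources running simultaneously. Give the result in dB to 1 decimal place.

Converting to relative power and adding: 10^(77.2/10) + 10^(77.5/10) + 10^(61.7/10) = 1.102e+08.
L_total = 10·log₁₀(1.102e+08) = 80.4 dB.

80.4 dB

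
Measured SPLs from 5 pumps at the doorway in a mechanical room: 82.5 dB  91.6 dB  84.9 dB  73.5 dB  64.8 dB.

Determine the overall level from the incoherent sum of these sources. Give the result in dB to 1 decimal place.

Sum in the linear (power) domain: Σ 10^(Lᵢ/10) = 10^(82.5/10) + 10^(91.6/10) + 10^(84.9/10) + 10^(73.5/10) + 10^(64.8/10) = 1.958e+09.
Combined level = 10 log₁₀(1.958e+09) = 92.9 dB.

92.9 dB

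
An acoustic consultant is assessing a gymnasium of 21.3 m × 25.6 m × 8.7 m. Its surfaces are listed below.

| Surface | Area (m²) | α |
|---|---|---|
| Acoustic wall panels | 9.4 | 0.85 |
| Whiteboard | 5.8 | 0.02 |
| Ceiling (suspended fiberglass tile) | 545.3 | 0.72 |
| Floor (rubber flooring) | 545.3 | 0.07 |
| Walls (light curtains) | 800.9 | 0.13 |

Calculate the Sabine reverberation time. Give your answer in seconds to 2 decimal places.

1.41 s

Equivalent absorption area: A = 9.4·0.85 + 5.8·0.02 + 545.3·0.72 + 545.3·0.07 + 800.9·0.13 = 543.010 m².
Room volume: 4743.936 m³.
RT60 = 0.161 · V / A = 0.161 × 4743.936 / 543.010 = 1.41 s.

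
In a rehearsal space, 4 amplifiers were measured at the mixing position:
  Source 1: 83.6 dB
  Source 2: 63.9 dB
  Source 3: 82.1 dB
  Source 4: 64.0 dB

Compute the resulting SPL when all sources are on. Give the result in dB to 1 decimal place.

Converting to relative power and adding: 10^(83.6/10) + 10^(63.9/10) + 10^(82.1/10) + 10^(64.0/10) = 3.962e+08.
L_total = 10·log₁₀(3.962e+08) = 86.0 dB.

86.0 dB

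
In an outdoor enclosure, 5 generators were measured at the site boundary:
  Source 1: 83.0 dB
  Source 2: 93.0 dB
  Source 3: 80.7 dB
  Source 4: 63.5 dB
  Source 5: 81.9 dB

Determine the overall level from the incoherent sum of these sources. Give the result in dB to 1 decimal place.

93.9 dB

Converting to relative power and adding: 10^(83.0/10) + 10^(93.0/10) + 10^(80.7/10) + 10^(63.5/10) + 10^(81.9/10) = 2.469e+09.
Combined level = 10 log₁₀(2.469e+09) = 93.9 dB.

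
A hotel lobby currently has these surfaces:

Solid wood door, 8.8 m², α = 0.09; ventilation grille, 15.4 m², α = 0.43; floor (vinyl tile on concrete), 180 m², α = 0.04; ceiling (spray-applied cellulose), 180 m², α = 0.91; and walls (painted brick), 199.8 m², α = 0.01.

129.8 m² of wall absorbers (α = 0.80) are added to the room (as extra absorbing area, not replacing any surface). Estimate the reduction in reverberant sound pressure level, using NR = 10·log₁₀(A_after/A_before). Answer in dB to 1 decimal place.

2.0 dB

A_before = Σ Sᵢαᵢ = 8.8·0.09 + 15.4·0.43 + 180·0.04 + 180·0.91 + 199.8·0.01 = 180.412 sabins.
Added absorption = 129.8 × 0.80 = 103.840 sabins.
A_after = 180.412 + 103.840 = 284.252 sabins.
NR = 10·log₁₀(284.252/180.412) = 2.0 dB.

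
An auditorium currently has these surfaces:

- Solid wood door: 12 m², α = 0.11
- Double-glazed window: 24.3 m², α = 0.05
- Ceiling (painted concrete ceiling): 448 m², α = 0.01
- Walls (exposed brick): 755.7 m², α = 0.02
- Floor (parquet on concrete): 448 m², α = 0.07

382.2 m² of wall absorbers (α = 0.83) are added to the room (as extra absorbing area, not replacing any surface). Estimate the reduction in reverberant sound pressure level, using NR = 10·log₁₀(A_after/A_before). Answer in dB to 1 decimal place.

8.4 dB

Equivalent absorption area: A_before = 12×0.11 + 24.3×0.05 + 448×0.01 + 755.7×0.02 + 448×0.07 = 53.489 m².
Treatment contributes 382.2·0.83 = 317.226 sabins.
A_after = 53.489 + 317.226 = 370.715 sabins.
NR = 10·log₁₀(370.715/53.489) = 8.4 dB.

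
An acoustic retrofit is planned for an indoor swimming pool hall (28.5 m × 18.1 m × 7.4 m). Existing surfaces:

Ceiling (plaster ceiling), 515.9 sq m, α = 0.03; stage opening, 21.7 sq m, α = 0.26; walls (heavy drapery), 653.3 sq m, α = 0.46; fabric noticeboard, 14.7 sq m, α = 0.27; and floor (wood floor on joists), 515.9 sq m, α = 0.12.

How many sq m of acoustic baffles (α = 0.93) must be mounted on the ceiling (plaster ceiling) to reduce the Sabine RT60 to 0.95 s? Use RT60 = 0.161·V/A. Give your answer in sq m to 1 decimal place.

288.2

A₁ = Σ Sᵢαᵢ = 515.9×0.03 + 21.7×0.26 + 653.3×0.46 + 14.7×0.27 + 515.9×0.12 = 387.514 sabins.
V = 3817.29 m³. Target absorption A₂ = 0.161 × 3817.29 / 0.95 = 646.930 sabins.
Absorption to add: 646.930 − 387.514 = 259.416 sabins.
Net gain per sq m: Δα = 0.93 − 0.03 = 0.90.
Panel area = 259.416 / 0.90 = 288.2 sq m.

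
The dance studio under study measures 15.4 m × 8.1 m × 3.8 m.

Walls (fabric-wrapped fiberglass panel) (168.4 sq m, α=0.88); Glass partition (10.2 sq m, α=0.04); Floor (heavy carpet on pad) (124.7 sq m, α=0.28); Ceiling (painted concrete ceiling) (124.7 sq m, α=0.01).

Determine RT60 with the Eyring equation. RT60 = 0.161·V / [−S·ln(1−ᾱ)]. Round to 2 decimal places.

0.32 sec

Total surface area S = 168.4 + 10.2 + 124.7 + 124.7 = 428.0 sq m.
Absorption A = 168.4·0.88 + 10.2·0.04 + 124.7·0.28 + 124.7·0.01 = 184.763 sabins.
ᾱ = 184.763 / 428.0 = 0.4317.
Eyring denominator: −S ln(1−ᾱ) = 241.865.
V = 15.4 × 8.1 × 3.8 = 474.012 m³.
RT60 = 0.161 × 474.012 / 241.865 = 0.32 s.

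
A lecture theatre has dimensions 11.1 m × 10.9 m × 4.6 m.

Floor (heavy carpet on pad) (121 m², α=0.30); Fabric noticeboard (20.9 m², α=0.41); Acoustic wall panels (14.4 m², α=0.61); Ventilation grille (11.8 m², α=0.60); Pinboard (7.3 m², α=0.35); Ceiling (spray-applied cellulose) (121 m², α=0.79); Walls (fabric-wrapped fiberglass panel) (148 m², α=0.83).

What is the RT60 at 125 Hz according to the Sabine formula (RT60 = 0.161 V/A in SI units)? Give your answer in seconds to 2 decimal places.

A = Σ Sᵢαᵢ = 121*0.30 + 20.9*0.41 + 14.4*0.61 + 11.8*0.60 + 7.3*0.35 + 121*0.79 + 148*0.83 = 281.718 sabins.
V = 11.1·10.9·4.6 = 556.554 m³.
RT60 = 0.161 · V / A = 0.161 × 556.554 / 281.718 = 0.32 s.

0.32 seconds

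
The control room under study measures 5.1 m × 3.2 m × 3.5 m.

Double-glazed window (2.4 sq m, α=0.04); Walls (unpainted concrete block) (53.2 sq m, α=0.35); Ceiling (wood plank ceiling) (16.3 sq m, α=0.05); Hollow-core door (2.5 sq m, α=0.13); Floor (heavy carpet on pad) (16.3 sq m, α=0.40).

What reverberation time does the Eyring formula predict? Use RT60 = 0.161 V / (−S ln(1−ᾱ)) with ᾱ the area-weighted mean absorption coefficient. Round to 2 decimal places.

0.30 s

S = Σ Sᵢ = 90.7 sq m.
Σ(Sᵢαᵢ) = 2.4·0.04 + 53.2·0.35 + 16.3·0.05 + 2.5·0.13 + 16.3·0.40 = 26.376.
Mean coefficient ᾱ = A/S = 0.2908.
Eyring denominator: −S ln(1−ᾱ) = 31.166.
V = 5.1 × 3.2 × 3.5 = 57.12 m³.
RT60 = 0.161 × 57.12 / 31.166 = 0.30 s.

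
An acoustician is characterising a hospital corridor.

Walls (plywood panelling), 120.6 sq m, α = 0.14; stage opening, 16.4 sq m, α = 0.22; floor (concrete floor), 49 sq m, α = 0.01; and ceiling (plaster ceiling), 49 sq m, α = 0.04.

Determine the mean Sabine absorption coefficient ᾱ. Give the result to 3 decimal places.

0.098

S = Σ Sᵢ = 120.6 + 16.4 + 49 + 49 = 235.0 sq m.
Weighted sum Σ Sα = 22.942.
ᾱ = A/S = 0.098.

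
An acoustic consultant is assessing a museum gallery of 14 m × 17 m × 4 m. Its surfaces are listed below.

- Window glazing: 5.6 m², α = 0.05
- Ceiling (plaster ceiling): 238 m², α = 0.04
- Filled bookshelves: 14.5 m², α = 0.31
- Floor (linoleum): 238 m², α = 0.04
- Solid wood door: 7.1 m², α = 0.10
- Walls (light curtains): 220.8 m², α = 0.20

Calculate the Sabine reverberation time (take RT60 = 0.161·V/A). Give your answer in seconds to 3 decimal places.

Equivalent absorption area: A = 5.6×0.05 + 238×0.04 + 14.5×0.31 + 238×0.04 + 7.1×0.10 + 220.8×0.20 = 68.685 m².
V = 14·17·4 = 952 m³.
RT60 = 0.161 · V / A = 0.161 × 952 / 68.685 = 2.232 s.

2.232 s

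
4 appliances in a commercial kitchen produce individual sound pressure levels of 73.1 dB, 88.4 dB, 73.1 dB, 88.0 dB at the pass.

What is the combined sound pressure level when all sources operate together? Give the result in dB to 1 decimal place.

91.3 dB

Sum in the linear (power) domain: Σ 10^(Lᵢ/10) = 10^(73.1/10) + 10^(88.4/10) + 10^(73.1/10) + 10^(88.0/10) = 1.364e+09.
L_total = 10·log₁₀(1.364e+09) = 91.3 dB.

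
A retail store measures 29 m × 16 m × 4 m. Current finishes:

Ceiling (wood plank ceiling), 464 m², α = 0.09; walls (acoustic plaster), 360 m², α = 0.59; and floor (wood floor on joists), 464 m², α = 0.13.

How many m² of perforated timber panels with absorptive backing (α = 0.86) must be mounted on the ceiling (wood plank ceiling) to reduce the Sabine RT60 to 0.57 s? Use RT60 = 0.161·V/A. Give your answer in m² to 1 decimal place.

Total absorption A₁ = 464*0.09 + 360*0.59 + 464*0.13
  = 41.760 + 212.400 + 60.320 = 314.480 m² sabins.
Required A₂ = 0.161·1856/0.57 = 524.239 sabins.
Absorption to add: 524.239 − 314.480 = 209.759 sabins.
Net gain per m²: Δα = 0.86 − 0.09 = 0.77.
Panel area = 209.759 / 0.77 = 272.4 m².

272.4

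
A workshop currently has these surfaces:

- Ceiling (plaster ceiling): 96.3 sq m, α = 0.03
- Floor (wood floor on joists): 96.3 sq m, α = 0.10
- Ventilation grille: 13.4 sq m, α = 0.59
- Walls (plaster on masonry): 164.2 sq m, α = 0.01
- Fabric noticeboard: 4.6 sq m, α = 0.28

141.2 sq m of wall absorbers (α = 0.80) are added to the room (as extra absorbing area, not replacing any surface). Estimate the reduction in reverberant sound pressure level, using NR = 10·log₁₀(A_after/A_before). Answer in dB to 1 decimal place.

Summing Sᵢαᵢ: 2.889 + 9.630 + 7.906 + 1.642 + 1.288 → A_before = 23.355 sabins.
Treatment contributes 141.2·0.80 = 112.960 sabins.
A_after = 23.355 + 112.960 = 136.315 sabins.
NR = 10·log₁₀(136.315/23.355) = 7.7 dB.

7.7 dB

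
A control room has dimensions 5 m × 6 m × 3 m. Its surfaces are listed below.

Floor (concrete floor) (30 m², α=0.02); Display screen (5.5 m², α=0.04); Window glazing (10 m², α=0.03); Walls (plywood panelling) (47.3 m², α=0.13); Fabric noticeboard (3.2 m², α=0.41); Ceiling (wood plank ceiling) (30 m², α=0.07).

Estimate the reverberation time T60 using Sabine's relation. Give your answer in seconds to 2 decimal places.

1.36 sec

A = Σ Sᵢαᵢ = 30·0.02 + 5.5·0.04 + 10·0.03 + 47.3·0.13 + 3.2·0.41 + 30·0.07 = 10.681 sabins.
V = 5·6·3 = 90 m³.
Sabine: RT60 = 0.161 × 90 / 10.681 = 1.36 s.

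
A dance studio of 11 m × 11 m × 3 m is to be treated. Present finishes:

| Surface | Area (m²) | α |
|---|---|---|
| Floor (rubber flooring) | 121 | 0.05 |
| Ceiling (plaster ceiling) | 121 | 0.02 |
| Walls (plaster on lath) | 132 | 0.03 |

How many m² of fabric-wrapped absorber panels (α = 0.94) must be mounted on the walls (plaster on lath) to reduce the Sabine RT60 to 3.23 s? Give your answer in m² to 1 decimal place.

6.2

Equivalent absorption area: A₁ = 121*0.05 + 121*0.02 + 132*0.03 = 12.430 m².
V = 363 m³. Target absorption A₂ = 0.161 × 363 / 3.23 = 18.094 sabins.
ΔA needed = 18.094 − 12.430 = 5.664 sabins.
Net gain per m²: Δα = 0.94 − 0.03 = 0.91.
Panel area = 5.664 / 0.91 = 6.2 m².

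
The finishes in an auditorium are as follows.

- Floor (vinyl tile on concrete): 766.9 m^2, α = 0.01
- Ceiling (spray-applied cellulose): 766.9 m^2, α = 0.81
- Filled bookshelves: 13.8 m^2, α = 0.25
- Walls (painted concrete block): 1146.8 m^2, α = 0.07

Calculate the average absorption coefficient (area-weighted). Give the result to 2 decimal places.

S = Σ Sᵢ = 766.9 + 766.9 + 13.8 + 1146.8 = 2694.4 m^2.
A = 766.9·0.01 + 766.9·0.81 + 13.8·0.25 + 1146.8·0.07 = 712.584 sabins.
ᾱ = 712.584 / 2694.4 = 0.26.

0.26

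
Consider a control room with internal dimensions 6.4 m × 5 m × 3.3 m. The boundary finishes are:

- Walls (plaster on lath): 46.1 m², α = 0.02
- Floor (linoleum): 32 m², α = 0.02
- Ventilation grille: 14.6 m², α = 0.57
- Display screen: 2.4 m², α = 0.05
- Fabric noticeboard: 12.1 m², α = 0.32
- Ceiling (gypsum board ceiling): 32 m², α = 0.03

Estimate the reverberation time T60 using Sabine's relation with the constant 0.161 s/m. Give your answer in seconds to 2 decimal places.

Equivalent absorption area: A = 46.1×0.02 + 32×0.02 + 14.6×0.57 + 2.4×0.05 + 12.1×0.32 + 32×0.03 = 14.836 m².
V = 6.4·5·3.3 = 105.6 m³.
Sabine: RT60 = 0.161 × 105.6 / 14.836 = 1.15 s.

1.15 s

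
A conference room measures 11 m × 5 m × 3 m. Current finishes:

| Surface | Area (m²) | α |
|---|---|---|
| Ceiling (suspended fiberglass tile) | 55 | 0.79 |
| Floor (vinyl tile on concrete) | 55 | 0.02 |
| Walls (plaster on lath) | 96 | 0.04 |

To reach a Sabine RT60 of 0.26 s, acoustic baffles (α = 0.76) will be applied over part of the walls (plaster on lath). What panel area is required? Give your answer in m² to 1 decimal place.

Total absorption A₁ = 55·0.79 + 55·0.02 + 96·0.04
  = 43.450 + 1.100 + 3.840 = 48.390 m² sabins.
V = 165 m³. Target absorption A₂ = 0.161 × 165 / 0.26 = 102.173 sabins.
ΔA needed = 102.173 − 48.390 = 53.783 sabins.
Net gain per m²: Δα = 0.76 − 0.04 = 0.72.
Area = ΔA/Δα = 53.783/0.72 = 74.7 m².

74.7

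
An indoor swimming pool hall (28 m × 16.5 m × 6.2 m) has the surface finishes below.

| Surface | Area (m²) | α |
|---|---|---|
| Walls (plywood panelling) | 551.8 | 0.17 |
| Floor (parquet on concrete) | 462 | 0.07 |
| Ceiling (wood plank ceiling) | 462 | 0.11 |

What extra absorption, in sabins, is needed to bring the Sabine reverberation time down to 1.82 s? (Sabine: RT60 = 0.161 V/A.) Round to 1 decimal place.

76.4 sabins

Summing Sᵢαᵢ: 93.806 + 32.340 + 50.820 → A₁ = 176.966 sabins.
Target A₂ = 0.161·2864.4/1.82 = 253.389 sabins (V = 2864.4 m³).
Additional absorption ΔA = 253.389 − 176.966 = 76.4 sabins.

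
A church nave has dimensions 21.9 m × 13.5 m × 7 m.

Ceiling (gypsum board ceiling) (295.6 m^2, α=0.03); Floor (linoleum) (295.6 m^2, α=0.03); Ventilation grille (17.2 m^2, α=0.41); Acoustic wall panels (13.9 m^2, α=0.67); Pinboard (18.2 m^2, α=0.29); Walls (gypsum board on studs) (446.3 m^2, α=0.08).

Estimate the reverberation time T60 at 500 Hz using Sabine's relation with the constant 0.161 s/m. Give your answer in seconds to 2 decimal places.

4.44 s

A = Σ Sᵢαᵢ = 295.6×0.03 + 295.6×0.03 + 17.2×0.41 + 13.9×0.67 + 18.2×0.29 + 446.3×0.08 = 75.083 sabins.
V = 21.9·13.5·7 = 2069.55 m³.
Sabine: RT60 = 0.161 × 2069.55 / 75.083 = 4.44 s.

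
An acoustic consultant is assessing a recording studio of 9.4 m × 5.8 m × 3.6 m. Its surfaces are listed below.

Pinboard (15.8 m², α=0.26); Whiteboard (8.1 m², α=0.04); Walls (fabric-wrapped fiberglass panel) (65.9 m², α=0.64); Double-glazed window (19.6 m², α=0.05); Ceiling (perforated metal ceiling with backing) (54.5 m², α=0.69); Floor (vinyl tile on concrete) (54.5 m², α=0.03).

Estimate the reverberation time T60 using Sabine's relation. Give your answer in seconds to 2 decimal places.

Total absorption A = 15.8*0.26 + 8.1*0.04 + 65.9*0.64 + 19.6*0.05 + 54.5*0.69 + 54.5*0.03
  = 4.108 + 0.324 + 42.176 + 0.980 + 37.605 + 1.635 = 86.828 m² sabins.
V = 9.4·5.8·3.6 = 196.272 m³.
T = 0.161 V/A = 0.161·196.272/86.828 = 0.36 s.

0.36 s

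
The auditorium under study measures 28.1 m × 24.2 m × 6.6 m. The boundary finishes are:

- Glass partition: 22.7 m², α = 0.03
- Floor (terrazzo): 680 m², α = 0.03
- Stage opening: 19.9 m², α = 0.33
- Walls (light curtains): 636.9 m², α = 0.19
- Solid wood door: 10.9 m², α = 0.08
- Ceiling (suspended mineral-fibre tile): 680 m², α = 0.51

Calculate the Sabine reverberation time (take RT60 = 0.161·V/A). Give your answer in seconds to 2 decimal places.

A = Σ Sᵢαᵢ = 22.7·0.03 + 680·0.03 + 19.9·0.33 + 636.9·0.19 + 10.9·0.08 + 680·0.51 = 496.331 sabins.
V = 28.1·24.2·6.6 = 4488.132 m³.
T = 0.161 V/A = 0.161·4488.132/496.331 = 1.46 s.

1.46 sec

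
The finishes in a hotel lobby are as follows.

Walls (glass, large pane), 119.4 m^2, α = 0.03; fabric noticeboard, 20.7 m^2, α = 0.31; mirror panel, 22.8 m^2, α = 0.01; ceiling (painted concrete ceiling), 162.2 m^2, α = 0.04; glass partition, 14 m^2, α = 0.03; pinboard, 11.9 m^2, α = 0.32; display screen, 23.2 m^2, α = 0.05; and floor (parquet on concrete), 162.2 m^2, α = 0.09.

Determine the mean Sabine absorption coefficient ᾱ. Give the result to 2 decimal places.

0.07

Total surface area S = 536.4 m^2.
Σ(Sᵢαᵢ) = 119.4*0.03 + 20.7*0.31 + 22.8*0.01 + 162.2*0.04 + 14*0.03 + 11.9*0.32 + 23.2*0.05 + 162.2*0.09 = 36.701.
ᾱ = 36.701 / 536.4 = 0.07.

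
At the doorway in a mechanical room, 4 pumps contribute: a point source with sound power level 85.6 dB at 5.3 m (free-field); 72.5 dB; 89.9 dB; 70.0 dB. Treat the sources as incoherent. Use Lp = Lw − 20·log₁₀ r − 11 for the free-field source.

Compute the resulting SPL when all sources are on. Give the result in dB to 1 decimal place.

90.0 dB

Source at 5.3 m: Lp = 85.6 − 20·log₁₀(5.3) − 11 = 60.1 dB.
Σ 10^(Lᵢ/10) = 1.006e+09.
Combined level = 10 log₁₀(1.006e+09) = 90.0 dB.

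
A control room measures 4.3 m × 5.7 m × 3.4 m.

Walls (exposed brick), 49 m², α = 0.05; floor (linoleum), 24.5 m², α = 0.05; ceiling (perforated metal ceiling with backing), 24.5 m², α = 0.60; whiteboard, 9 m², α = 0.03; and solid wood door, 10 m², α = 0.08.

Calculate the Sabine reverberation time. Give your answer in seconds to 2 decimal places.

0.69 sec

Total absorption A = 49×0.05 + 24.5×0.05 + 24.5×0.60 + 9×0.03 + 10×0.08
  = 2.450 + 1.225 + 14.700 + 0.270 + 0.800 = 19.445 m² sabins.
V = 4.3·5.7·3.4 = 83.334 m³.
RT60 = 0.161 · V / A = 0.161 × 83.334 / 19.445 = 0.69 s.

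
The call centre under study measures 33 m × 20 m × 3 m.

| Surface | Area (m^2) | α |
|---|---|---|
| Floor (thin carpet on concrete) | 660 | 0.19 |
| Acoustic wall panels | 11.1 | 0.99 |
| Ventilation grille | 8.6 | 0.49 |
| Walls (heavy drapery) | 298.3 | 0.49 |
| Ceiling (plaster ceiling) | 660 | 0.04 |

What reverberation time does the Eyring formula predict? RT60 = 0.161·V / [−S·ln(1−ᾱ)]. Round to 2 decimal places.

Total surface area S = 660 + 11.1 + 8.6 + 298.3 + 660 = 1638.0 m^2.
Absorption A = 660·0.19 + 11.1·0.99 + 8.6·0.49 + 298.3·0.49 + 660·0.04 = 313.170 sabins.
ᾱ = 313.170 / 1638.0 = 0.1912.
−S·ln(1−ᾱ) = −1638.0 × ln(1 − 0.1912) = 347.590.
V = 33 × 20 × 3 = 1980 m³.
T = 0.161·V/[−S·ln(1−ᾱ)] = 0.161·1980/347.590 = 0.92 s.

0.92 s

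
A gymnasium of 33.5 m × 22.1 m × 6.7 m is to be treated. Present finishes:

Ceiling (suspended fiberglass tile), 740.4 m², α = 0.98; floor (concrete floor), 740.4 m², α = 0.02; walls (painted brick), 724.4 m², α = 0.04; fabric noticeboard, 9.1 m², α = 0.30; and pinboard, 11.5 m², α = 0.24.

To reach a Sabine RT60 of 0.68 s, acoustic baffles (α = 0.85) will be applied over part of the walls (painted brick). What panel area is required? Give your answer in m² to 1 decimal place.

Equivalent absorption area: A₁ = 740.4*0.98 + 740.4*0.02 + 724.4*0.04 + 9.1*0.30 + 11.5*0.24 = 774.866 m².
Required A₂ = 0.161·4960.345/0.68 = 1174.435 sabins.
Absorption to add: 1174.435 − 774.866 = 399.569 sabins.
Net gain per m²: Δα = 0.85 − 0.04 = 0.81.
Panel area = 399.569 / 0.81 = 493.3 m².

493.3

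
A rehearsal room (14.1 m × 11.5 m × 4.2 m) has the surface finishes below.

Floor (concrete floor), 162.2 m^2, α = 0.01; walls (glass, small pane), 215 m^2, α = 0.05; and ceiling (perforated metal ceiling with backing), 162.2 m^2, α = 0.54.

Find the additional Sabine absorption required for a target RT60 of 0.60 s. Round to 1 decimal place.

82.8 sabins

Equivalent absorption area: A₁ = 162.2*0.01 + 215*0.05 + 162.2*0.54 = 99.960 m^2.
For T = 0.60 s, need A₂ = 0.161·V/T = 0.161·681.03/0.60 = 182.743 sabins.
Shortfall: 182.743 − 99.960 = 82.8 sabins.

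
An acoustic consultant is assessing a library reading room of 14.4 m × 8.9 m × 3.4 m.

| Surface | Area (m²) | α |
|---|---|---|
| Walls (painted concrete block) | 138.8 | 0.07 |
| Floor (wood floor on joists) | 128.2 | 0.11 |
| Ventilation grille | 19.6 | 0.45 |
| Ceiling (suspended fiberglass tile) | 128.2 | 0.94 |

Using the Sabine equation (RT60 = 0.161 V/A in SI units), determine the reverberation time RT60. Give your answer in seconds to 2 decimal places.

Summing Sᵢαᵢ: 9.716 + 14.102 + 8.820 + 120.508 → A = 153.146 sabins.
Volume V = 14.4 × 8.9 × 3.4 = 435.744 m³.
Sabine: RT60 = 0.161 × 435.744 / 153.146 = 0.46 s.

0.46 seconds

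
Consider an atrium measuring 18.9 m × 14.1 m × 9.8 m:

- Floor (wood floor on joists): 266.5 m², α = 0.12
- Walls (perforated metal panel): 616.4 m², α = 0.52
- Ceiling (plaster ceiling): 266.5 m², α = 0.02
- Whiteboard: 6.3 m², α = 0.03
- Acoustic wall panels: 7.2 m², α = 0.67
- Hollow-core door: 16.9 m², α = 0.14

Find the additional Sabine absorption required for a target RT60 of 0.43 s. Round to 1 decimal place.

612.6 sabins

Total absorption A₁ = 266.5×0.12 + 616.4×0.52 + 266.5×0.02 + 6.3×0.03 + 7.2×0.67 + 16.9×0.14
  = 31.980 + 320.528 + 5.330 + 0.189 + 4.824 + 2.366 = 365.217 m² sabins.
V = 2611.602 m³. Required absorption A₂ = 0.161 × 2611.602 / 0.43 = 977.832 sabins.
Additional absorption ΔA = 977.832 − 365.217 = 612.6 sabins.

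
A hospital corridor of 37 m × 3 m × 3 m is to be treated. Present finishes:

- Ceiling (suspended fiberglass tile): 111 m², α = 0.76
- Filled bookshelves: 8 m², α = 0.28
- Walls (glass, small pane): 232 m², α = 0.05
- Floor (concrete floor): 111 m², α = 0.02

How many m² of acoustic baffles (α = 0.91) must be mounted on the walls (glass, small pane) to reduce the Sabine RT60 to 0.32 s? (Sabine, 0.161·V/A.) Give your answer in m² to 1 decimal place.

Total absorption A₁ = 111×0.76 + 8×0.28 + 232×0.05 + 111×0.02
  = 84.360 + 2.240 + 11.600 + 2.220 = 100.420 m² sabins.
V = 333 m³. Target absorption A₂ = 0.161 × 333 / 0.32 = 167.541 sabins.
ΔA needed = 167.541 − 100.420 = 67.121 sabins.
Each m² of panel replacing the walls (glass, small pane) adds (0.91 − 0.05) = 0.86 sabins.
Panel area = 67.121 / 0.86 = 78.0 m².

78.0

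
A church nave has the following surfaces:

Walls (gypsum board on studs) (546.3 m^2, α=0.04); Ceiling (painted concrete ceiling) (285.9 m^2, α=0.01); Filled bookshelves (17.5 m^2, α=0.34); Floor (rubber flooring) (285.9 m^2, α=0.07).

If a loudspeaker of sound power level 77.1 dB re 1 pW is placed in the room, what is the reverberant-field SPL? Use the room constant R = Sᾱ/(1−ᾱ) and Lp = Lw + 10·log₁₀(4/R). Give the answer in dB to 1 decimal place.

A = 50.674 sabins; S = 1135.6 m^2.
ᾱ = 0.0446, so room constant R = A/(1−ᾱ) = 53.040 m^2.
Lp = Lw + 10 log₁₀(4/R) = 77.1 -11.23 = 65.9 dB.

65.9 dB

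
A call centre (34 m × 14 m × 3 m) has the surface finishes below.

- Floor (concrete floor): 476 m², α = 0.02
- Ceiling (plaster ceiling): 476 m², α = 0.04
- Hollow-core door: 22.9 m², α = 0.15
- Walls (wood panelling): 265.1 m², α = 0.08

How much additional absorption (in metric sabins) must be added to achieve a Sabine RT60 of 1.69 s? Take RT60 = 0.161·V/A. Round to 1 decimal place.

A₁ = Σ Sᵢαᵢ = 476*0.02 + 476*0.04 + 22.9*0.15 + 265.1*0.08 = 53.203 sabins.
V = 1428 m³. Required absorption A₂ = 0.161 × 1428 / 1.69 = 136.040 sabins.
Shortfall: 136.040 − 53.203 = 82.8 sabins.

82.8 sabins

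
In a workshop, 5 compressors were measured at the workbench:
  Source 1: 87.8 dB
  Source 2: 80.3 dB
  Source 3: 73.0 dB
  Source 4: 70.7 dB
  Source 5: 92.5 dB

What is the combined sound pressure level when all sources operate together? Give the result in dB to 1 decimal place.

94.0 dB

Σ 10^(Lᵢ/10) = 2.52e+09.
Combined level = 10 log₁₀(2.52e+09) = 94.0 dB.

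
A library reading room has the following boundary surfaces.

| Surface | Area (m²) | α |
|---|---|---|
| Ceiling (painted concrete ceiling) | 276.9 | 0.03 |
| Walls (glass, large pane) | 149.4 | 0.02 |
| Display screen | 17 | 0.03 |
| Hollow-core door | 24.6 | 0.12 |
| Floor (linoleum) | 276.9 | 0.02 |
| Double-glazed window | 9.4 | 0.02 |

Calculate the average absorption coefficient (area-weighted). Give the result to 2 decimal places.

0.03

Total surface area S = 754.2 m².
Σ(Sᵢαᵢ) = 276.9×0.03 + 149.4×0.02 + 17×0.03 + 24.6×0.12 + 276.9×0.02 + 9.4×0.02 = 20.483.
ᾱ = 20.483 / 754.2 = 0.03.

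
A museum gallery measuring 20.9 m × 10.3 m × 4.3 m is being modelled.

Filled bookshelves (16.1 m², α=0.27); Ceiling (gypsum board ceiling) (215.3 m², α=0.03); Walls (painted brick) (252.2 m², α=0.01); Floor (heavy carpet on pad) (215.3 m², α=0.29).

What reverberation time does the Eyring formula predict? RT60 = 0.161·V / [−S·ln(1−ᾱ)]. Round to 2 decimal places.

1.86 sec

Total surface area S = 16.1 + 215.3 + 252.2 + 215.3 = 698.9 m².
Σ(Sᵢαᵢ) = 16.1×0.27 + 215.3×0.03 + 252.2×0.01 + 215.3×0.29 = 75.765.
Mean coefficient ᾱ = A/S = 0.1084.
Eyring denominator: −S ln(1−ᾱ) = 80.190.
V = 20.9 × 10.3 × 4.3 = 925.661 m³.
T = 0.161·V/[−S·ln(1−ᾱ)] = 0.161·925.661/80.190 = 1.86 s.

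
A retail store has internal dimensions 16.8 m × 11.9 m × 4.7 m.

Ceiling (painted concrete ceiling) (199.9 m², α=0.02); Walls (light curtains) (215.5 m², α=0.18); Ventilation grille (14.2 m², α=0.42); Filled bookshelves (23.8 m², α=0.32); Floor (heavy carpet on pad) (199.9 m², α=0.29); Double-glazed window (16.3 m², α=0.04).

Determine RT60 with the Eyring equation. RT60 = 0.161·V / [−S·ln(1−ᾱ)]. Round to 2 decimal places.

S = Σ Sᵢ = 669.6 m².
Absorption A = 199.9·0.02 + 215.5·0.18 + 14.2·0.42 + 23.8·0.32 + 199.9·0.29 + 16.3·0.04 = 114.991 sabins.
Mean coefficient ᾱ = A/S = 0.1717.
−S·ln(1−ᾱ) = −669.6 × ln(1 − 0.1717) = 126.139.
V = 16.8 × 11.9 × 4.7 = 939.624 m³.
T = 0.161·V/[−S·ln(1−ᾱ)] = 0.161·939.624/126.139 = 1.20 s.

1.20 seconds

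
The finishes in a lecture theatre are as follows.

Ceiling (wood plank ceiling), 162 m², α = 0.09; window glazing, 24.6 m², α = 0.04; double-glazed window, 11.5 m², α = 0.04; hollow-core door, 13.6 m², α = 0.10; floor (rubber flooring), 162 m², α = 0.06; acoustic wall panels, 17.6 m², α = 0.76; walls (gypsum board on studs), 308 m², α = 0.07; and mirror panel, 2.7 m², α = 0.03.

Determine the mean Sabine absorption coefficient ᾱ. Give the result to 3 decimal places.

Total surface area S = 702.0 m².
Σ(Sᵢαᵢ) = 162*0.09 + 24.6*0.04 + 11.5*0.04 + 13.6*0.10 + 162*0.06 + 17.6*0.76 + 308*0.07 + 2.7*0.03 = 62.121.
ᾱ = 62.121 / 702.0 = 0.088.

0.088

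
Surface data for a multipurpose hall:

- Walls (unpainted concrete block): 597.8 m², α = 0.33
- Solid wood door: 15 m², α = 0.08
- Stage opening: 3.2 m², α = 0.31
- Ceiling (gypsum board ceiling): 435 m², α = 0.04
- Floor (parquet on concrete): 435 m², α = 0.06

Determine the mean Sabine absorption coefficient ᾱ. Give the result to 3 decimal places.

0.164

S = Σ Sᵢ = 597.8 + 15 + 3.2 + 435 + 435 = 1486.0 m².
A = 597.8*0.33 + 15*0.08 + 3.2*0.31 + 435*0.04 + 435*0.06 = 242.966 sabins.
ᾱ = A/S = 0.164.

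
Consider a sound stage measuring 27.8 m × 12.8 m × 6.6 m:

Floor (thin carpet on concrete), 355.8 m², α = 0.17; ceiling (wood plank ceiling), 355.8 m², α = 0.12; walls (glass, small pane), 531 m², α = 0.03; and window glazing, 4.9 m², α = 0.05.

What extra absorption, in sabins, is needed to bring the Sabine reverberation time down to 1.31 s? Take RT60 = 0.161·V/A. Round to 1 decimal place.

169.3 sabins

A₁ = Σ Sᵢαᵢ = 355.8*0.17 + 355.8*0.12 + 531*0.03 + 4.9*0.05 = 119.357 sabins.
For T = 1.31 s, need A₂ = 0.161·V/T = 0.161·2348.544/1.31 = 288.638 sabins.
Shortfall: 288.638 − 119.357 = 169.3 sabins.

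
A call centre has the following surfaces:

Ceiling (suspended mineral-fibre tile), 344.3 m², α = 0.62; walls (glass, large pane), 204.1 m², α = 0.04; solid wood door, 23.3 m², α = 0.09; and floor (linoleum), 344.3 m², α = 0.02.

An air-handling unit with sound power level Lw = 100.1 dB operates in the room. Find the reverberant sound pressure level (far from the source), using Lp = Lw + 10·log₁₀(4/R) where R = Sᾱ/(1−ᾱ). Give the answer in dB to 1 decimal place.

81.2 dB

Σ(Sᵢαᵢ) = 344.3×0.62 + 204.1×0.04 + 23.3×0.09 + 344.3×0.02 = 230.613; total area S = 916.0 m².
ᾱ = 230.613/916.0 = 0.2518; R = Sᾱ/(1−ᾱ) = 230.613/(1−0.2518) = 308.224 m².
Lp = Lw + 10 log₁₀(4/R) = 100.1 -18.87 = 81.2 dB.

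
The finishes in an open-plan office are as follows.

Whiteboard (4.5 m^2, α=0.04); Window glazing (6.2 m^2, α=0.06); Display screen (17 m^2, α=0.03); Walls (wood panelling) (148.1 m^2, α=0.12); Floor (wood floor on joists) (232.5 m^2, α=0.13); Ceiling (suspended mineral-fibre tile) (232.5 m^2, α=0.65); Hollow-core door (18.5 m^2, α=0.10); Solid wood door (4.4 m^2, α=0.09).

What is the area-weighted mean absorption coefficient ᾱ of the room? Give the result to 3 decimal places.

0.305

S = Σ Sᵢ = 4.5 + 6.2 + 17 + 148.1 + 232.5 + 232.5 + 18.5 + 4.4 = 663.7 m^2.
A = 4.5×0.04 + 6.2×0.06 + 17×0.03 + 148.1×0.12 + 232.5×0.13 + 232.5×0.65 + 18.5×0.10 + 4.4×0.09 = 202.430 sabins.
ᾱ = A/S = 0.305.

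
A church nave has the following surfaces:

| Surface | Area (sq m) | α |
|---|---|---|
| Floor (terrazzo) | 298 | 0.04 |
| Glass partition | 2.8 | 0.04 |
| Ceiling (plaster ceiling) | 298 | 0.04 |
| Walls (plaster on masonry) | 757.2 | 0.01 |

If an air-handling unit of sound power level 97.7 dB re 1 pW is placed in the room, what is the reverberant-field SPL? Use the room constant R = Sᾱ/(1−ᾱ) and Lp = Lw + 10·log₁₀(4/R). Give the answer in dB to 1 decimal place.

88.6 dB

Σ(Sᵢαᵢ) = 298×0.04 + 2.8×0.04 + 298×0.04 + 757.2×0.01 = 31.524; total area S = 1356.0 sq m.
ᾱ = 0.0232, so room constant R = A/(1−ᾱ) = 32.273 sq m.
Lp = 97.7 + 10·log₁₀(4/32.273) = 97.7 + (-9.07) = 88.6 dB.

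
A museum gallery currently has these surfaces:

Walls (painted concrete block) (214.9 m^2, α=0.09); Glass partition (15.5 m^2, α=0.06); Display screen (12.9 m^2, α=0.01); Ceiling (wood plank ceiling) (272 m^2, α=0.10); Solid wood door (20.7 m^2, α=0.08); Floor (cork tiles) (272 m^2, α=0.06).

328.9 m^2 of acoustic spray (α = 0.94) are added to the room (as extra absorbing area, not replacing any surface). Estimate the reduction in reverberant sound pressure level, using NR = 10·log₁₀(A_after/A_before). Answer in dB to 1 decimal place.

7.6 dB

Summing Sᵢαᵢ: 19.341 + 0.930 + 0.129 + 27.200 + 1.656 + 16.320 → A_before = 65.576 sabins.
Added absorption = 328.9 × 0.94 = 309.166 sabins.
New total A_after = 374.742 sabins.
Reduction = 10 log₁₀(A_after/A_before) = 10 log₁₀(5.7146) = 7.6 dB.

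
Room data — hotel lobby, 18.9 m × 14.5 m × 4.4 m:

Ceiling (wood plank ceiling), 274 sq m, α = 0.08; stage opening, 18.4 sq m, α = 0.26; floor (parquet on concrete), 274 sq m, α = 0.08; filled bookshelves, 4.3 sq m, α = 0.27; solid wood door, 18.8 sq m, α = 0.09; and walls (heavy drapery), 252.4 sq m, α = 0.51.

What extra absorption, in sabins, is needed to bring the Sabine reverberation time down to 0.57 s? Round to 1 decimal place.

160.4 sabins

Summing Sᵢαᵢ: 21.920 + 4.784 + 21.920 + 1.161 + 1.692 + 128.724 → A₁ = 180.201 sabins.
V = 1205.82 m³. Required absorption A₂ = 0.161 × 1205.82 / 0.57 = 340.591 sabins.
ΔA = A₂ − A₁ = 340.591 − 180.201 = 160.4 sabins.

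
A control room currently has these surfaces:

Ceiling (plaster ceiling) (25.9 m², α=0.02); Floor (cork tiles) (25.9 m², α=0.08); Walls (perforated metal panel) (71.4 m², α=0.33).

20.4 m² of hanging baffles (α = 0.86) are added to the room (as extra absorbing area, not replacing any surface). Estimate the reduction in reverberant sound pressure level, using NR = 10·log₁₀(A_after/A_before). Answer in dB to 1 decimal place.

Total absorption A_before = 25.9*0.02 + 25.9*0.08 + 71.4*0.33
  = 0.518 + 2.072 + 23.562 = 26.152 m² sabins.
Added absorption = 20.4 × 0.86 = 17.544 sabins.
New total A_after = 43.696 sabins.
Reduction = 10 log₁₀(A_after/A_before) = 10 log₁₀(1.6708) = 2.2 dB.

2.2 dB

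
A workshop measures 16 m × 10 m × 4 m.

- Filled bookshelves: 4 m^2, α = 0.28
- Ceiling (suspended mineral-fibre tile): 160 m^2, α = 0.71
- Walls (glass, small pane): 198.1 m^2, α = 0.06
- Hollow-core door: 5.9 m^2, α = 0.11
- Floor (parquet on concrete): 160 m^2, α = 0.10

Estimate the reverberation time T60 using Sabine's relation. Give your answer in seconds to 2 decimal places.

0.72 seconds

Total absorption A = 4·0.28 + 160·0.71 + 198.1·0.06 + 5.9·0.11 + 160·0.10
  = 1.120 + 113.600 + 11.886 + 0.649 + 16.000 = 143.255 m^2 sabins.
V = 16·10·4 = 640 m³.
T = 0.161 V/A = 0.161·640/143.255 = 0.72 s.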